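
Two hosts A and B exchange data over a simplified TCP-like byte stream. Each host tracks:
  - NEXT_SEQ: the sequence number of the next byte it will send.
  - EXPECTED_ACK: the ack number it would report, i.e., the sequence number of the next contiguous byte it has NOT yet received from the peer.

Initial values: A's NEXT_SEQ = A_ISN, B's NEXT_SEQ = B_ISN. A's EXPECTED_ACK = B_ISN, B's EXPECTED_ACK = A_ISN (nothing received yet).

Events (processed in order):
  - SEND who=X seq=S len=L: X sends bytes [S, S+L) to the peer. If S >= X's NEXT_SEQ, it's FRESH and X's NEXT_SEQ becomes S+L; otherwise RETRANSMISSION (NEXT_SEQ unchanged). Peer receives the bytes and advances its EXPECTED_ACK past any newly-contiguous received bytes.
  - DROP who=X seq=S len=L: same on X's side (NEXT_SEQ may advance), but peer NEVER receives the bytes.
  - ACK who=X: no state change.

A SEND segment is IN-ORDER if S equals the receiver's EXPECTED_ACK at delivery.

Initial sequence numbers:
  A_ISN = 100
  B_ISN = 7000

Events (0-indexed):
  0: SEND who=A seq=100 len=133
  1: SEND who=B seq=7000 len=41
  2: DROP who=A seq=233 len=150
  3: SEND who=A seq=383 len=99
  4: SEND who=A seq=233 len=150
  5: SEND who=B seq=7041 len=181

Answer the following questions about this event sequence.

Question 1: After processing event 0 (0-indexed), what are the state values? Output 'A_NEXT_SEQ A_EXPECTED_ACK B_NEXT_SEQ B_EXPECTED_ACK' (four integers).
After event 0: A_seq=233 A_ack=7000 B_seq=7000 B_ack=233

233 7000 7000 233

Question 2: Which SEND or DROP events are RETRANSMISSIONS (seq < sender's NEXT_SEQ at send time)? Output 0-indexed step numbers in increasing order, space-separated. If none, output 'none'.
Step 0: SEND seq=100 -> fresh
Step 1: SEND seq=7000 -> fresh
Step 2: DROP seq=233 -> fresh
Step 3: SEND seq=383 -> fresh
Step 4: SEND seq=233 -> retransmit
Step 5: SEND seq=7041 -> fresh

Answer: 4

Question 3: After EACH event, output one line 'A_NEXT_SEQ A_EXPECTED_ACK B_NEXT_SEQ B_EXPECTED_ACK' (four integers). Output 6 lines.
233 7000 7000 233
233 7041 7041 233
383 7041 7041 233
482 7041 7041 233
482 7041 7041 482
482 7222 7222 482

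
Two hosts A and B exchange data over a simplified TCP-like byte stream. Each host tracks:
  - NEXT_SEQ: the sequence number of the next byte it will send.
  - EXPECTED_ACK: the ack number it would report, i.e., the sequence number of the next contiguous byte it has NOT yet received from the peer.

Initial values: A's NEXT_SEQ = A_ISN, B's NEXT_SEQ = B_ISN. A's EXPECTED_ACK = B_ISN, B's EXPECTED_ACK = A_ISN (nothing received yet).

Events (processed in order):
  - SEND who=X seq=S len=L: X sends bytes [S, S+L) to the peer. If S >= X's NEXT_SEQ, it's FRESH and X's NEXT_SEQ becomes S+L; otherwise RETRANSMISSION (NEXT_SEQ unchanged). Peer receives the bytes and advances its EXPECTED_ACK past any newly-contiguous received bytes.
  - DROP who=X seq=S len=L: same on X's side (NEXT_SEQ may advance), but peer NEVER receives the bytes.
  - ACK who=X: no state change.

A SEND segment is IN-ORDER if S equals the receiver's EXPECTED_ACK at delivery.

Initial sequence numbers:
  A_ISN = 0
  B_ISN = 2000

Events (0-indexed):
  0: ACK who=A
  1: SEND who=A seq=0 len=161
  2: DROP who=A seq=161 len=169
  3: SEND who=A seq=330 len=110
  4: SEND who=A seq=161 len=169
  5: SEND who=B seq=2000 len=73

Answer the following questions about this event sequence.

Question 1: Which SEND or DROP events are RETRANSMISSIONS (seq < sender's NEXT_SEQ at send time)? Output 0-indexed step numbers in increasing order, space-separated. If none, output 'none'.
Answer: 4

Derivation:
Step 1: SEND seq=0 -> fresh
Step 2: DROP seq=161 -> fresh
Step 3: SEND seq=330 -> fresh
Step 4: SEND seq=161 -> retransmit
Step 5: SEND seq=2000 -> fresh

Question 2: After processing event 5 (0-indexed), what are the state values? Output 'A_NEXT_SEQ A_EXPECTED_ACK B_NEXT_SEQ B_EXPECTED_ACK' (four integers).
After event 0: A_seq=0 A_ack=2000 B_seq=2000 B_ack=0
After event 1: A_seq=161 A_ack=2000 B_seq=2000 B_ack=161
After event 2: A_seq=330 A_ack=2000 B_seq=2000 B_ack=161
After event 3: A_seq=440 A_ack=2000 B_seq=2000 B_ack=161
After event 4: A_seq=440 A_ack=2000 B_seq=2000 B_ack=440
After event 5: A_seq=440 A_ack=2073 B_seq=2073 B_ack=440

440 2073 2073 440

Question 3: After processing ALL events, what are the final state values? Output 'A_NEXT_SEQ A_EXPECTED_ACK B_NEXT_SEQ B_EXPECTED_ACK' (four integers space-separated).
After event 0: A_seq=0 A_ack=2000 B_seq=2000 B_ack=0
After event 1: A_seq=161 A_ack=2000 B_seq=2000 B_ack=161
After event 2: A_seq=330 A_ack=2000 B_seq=2000 B_ack=161
After event 3: A_seq=440 A_ack=2000 B_seq=2000 B_ack=161
After event 4: A_seq=440 A_ack=2000 B_seq=2000 B_ack=440
After event 5: A_seq=440 A_ack=2073 B_seq=2073 B_ack=440

Answer: 440 2073 2073 440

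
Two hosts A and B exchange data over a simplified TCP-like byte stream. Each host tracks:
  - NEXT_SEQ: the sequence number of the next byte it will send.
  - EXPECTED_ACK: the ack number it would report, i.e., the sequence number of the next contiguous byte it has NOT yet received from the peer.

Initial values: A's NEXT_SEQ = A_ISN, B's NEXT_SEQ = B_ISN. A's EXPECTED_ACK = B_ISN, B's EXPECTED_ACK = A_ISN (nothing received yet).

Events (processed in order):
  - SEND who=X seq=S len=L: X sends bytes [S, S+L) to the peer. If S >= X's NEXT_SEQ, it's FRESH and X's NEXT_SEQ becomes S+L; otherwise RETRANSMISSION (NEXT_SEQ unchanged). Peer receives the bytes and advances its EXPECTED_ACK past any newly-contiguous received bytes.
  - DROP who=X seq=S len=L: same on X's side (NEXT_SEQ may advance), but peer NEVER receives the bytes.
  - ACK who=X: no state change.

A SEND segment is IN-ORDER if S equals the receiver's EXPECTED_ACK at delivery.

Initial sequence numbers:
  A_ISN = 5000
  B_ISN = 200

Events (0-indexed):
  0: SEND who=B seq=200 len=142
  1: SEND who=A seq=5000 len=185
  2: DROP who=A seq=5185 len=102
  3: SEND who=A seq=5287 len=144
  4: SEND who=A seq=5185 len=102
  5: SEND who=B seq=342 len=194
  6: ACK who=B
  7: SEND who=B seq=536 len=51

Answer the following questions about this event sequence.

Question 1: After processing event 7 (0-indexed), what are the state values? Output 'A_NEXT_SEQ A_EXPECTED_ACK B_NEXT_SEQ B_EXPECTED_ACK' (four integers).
After event 0: A_seq=5000 A_ack=342 B_seq=342 B_ack=5000
After event 1: A_seq=5185 A_ack=342 B_seq=342 B_ack=5185
After event 2: A_seq=5287 A_ack=342 B_seq=342 B_ack=5185
After event 3: A_seq=5431 A_ack=342 B_seq=342 B_ack=5185
After event 4: A_seq=5431 A_ack=342 B_seq=342 B_ack=5431
After event 5: A_seq=5431 A_ack=536 B_seq=536 B_ack=5431
After event 6: A_seq=5431 A_ack=536 B_seq=536 B_ack=5431
After event 7: A_seq=5431 A_ack=587 B_seq=587 B_ack=5431

5431 587 587 5431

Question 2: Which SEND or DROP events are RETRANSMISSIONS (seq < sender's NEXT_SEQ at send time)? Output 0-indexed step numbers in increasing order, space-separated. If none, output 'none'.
Answer: 4

Derivation:
Step 0: SEND seq=200 -> fresh
Step 1: SEND seq=5000 -> fresh
Step 2: DROP seq=5185 -> fresh
Step 3: SEND seq=5287 -> fresh
Step 4: SEND seq=5185 -> retransmit
Step 5: SEND seq=342 -> fresh
Step 7: SEND seq=536 -> fresh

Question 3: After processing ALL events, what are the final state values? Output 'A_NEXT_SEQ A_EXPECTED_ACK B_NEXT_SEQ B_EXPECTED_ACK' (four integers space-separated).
Answer: 5431 587 587 5431

Derivation:
After event 0: A_seq=5000 A_ack=342 B_seq=342 B_ack=5000
After event 1: A_seq=5185 A_ack=342 B_seq=342 B_ack=5185
After event 2: A_seq=5287 A_ack=342 B_seq=342 B_ack=5185
After event 3: A_seq=5431 A_ack=342 B_seq=342 B_ack=5185
After event 4: A_seq=5431 A_ack=342 B_seq=342 B_ack=5431
After event 5: A_seq=5431 A_ack=536 B_seq=536 B_ack=5431
After event 6: A_seq=5431 A_ack=536 B_seq=536 B_ack=5431
After event 7: A_seq=5431 A_ack=587 B_seq=587 B_ack=5431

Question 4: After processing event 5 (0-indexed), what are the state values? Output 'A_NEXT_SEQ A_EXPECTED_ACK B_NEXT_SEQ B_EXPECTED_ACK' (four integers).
After event 0: A_seq=5000 A_ack=342 B_seq=342 B_ack=5000
After event 1: A_seq=5185 A_ack=342 B_seq=342 B_ack=5185
After event 2: A_seq=5287 A_ack=342 B_seq=342 B_ack=5185
After event 3: A_seq=5431 A_ack=342 B_seq=342 B_ack=5185
After event 4: A_seq=5431 A_ack=342 B_seq=342 B_ack=5431
After event 5: A_seq=5431 A_ack=536 B_seq=536 B_ack=5431

5431 536 536 5431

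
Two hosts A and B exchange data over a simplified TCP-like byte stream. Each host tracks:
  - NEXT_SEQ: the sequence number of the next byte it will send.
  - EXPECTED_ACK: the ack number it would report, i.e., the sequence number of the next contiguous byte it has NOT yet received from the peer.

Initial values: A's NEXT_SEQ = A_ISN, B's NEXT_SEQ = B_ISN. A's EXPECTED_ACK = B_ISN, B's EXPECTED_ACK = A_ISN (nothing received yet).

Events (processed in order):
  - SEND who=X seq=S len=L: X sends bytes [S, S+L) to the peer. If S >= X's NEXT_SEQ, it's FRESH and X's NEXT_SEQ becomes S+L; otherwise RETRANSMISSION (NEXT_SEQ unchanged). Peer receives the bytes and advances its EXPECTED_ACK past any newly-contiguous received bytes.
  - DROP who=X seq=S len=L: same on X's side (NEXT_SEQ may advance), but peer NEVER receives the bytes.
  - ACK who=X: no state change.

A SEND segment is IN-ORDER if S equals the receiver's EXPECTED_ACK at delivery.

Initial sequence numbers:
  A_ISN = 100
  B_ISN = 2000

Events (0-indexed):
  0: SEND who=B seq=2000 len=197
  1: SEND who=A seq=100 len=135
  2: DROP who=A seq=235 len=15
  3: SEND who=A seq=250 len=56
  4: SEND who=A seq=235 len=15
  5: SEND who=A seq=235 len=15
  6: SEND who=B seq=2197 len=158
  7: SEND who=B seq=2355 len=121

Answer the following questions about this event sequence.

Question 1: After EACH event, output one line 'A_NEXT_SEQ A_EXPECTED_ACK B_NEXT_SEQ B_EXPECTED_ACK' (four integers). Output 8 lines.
100 2197 2197 100
235 2197 2197 235
250 2197 2197 235
306 2197 2197 235
306 2197 2197 306
306 2197 2197 306
306 2355 2355 306
306 2476 2476 306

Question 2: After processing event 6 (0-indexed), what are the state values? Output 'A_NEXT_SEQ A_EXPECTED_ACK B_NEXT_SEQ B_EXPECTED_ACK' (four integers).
After event 0: A_seq=100 A_ack=2197 B_seq=2197 B_ack=100
After event 1: A_seq=235 A_ack=2197 B_seq=2197 B_ack=235
After event 2: A_seq=250 A_ack=2197 B_seq=2197 B_ack=235
After event 3: A_seq=306 A_ack=2197 B_seq=2197 B_ack=235
After event 4: A_seq=306 A_ack=2197 B_seq=2197 B_ack=306
After event 5: A_seq=306 A_ack=2197 B_seq=2197 B_ack=306
After event 6: A_seq=306 A_ack=2355 B_seq=2355 B_ack=306

306 2355 2355 306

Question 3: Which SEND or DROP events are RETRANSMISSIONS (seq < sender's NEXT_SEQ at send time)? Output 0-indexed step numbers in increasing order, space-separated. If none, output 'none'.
Answer: 4 5

Derivation:
Step 0: SEND seq=2000 -> fresh
Step 1: SEND seq=100 -> fresh
Step 2: DROP seq=235 -> fresh
Step 3: SEND seq=250 -> fresh
Step 4: SEND seq=235 -> retransmit
Step 5: SEND seq=235 -> retransmit
Step 6: SEND seq=2197 -> fresh
Step 7: SEND seq=2355 -> fresh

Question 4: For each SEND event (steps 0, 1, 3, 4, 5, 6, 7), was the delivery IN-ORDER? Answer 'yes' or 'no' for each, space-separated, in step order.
Answer: yes yes no yes no yes yes

Derivation:
Step 0: SEND seq=2000 -> in-order
Step 1: SEND seq=100 -> in-order
Step 3: SEND seq=250 -> out-of-order
Step 4: SEND seq=235 -> in-order
Step 5: SEND seq=235 -> out-of-order
Step 6: SEND seq=2197 -> in-order
Step 7: SEND seq=2355 -> in-order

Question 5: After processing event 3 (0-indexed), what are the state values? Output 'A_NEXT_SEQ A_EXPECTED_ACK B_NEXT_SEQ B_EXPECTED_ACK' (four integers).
After event 0: A_seq=100 A_ack=2197 B_seq=2197 B_ack=100
After event 1: A_seq=235 A_ack=2197 B_seq=2197 B_ack=235
After event 2: A_seq=250 A_ack=2197 B_seq=2197 B_ack=235
After event 3: A_seq=306 A_ack=2197 B_seq=2197 B_ack=235

306 2197 2197 235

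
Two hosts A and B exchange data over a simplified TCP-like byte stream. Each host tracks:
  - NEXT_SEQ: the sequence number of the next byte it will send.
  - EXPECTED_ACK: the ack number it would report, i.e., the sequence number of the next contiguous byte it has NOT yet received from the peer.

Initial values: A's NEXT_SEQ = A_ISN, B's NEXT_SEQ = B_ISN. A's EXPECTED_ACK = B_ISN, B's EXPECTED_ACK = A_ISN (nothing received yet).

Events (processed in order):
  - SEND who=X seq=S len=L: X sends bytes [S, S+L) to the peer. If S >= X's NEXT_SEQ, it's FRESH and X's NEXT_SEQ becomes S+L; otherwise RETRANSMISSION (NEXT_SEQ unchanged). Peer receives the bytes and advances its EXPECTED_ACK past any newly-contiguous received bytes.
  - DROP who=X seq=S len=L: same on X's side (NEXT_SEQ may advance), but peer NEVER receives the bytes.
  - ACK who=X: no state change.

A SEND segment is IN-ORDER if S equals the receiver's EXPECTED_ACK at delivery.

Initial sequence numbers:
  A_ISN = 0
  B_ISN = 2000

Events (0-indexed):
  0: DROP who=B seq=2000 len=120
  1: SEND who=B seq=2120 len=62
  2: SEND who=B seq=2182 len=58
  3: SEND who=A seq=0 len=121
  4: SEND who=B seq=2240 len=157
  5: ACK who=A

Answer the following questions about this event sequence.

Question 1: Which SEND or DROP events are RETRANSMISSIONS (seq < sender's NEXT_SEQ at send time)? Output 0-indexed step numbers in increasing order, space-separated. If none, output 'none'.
Answer: none

Derivation:
Step 0: DROP seq=2000 -> fresh
Step 1: SEND seq=2120 -> fresh
Step 2: SEND seq=2182 -> fresh
Step 3: SEND seq=0 -> fresh
Step 4: SEND seq=2240 -> fresh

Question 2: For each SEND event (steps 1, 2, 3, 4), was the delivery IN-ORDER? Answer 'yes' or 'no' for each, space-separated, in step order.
Step 1: SEND seq=2120 -> out-of-order
Step 2: SEND seq=2182 -> out-of-order
Step 3: SEND seq=0 -> in-order
Step 4: SEND seq=2240 -> out-of-order

Answer: no no yes no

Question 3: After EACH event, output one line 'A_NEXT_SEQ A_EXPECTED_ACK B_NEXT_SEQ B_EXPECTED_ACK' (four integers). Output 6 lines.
0 2000 2120 0
0 2000 2182 0
0 2000 2240 0
121 2000 2240 121
121 2000 2397 121
121 2000 2397 121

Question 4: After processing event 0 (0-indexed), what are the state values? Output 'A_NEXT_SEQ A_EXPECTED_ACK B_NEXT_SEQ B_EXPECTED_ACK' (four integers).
After event 0: A_seq=0 A_ack=2000 B_seq=2120 B_ack=0

0 2000 2120 0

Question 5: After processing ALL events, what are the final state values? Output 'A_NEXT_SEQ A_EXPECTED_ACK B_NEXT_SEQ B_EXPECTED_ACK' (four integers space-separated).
After event 0: A_seq=0 A_ack=2000 B_seq=2120 B_ack=0
After event 1: A_seq=0 A_ack=2000 B_seq=2182 B_ack=0
After event 2: A_seq=0 A_ack=2000 B_seq=2240 B_ack=0
After event 3: A_seq=121 A_ack=2000 B_seq=2240 B_ack=121
After event 4: A_seq=121 A_ack=2000 B_seq=2397 B_ack=121
After event 5: A_seq=121 A_ack=2000 B_seq=2397 B_ack=121

Answer: 121 2000 2397 121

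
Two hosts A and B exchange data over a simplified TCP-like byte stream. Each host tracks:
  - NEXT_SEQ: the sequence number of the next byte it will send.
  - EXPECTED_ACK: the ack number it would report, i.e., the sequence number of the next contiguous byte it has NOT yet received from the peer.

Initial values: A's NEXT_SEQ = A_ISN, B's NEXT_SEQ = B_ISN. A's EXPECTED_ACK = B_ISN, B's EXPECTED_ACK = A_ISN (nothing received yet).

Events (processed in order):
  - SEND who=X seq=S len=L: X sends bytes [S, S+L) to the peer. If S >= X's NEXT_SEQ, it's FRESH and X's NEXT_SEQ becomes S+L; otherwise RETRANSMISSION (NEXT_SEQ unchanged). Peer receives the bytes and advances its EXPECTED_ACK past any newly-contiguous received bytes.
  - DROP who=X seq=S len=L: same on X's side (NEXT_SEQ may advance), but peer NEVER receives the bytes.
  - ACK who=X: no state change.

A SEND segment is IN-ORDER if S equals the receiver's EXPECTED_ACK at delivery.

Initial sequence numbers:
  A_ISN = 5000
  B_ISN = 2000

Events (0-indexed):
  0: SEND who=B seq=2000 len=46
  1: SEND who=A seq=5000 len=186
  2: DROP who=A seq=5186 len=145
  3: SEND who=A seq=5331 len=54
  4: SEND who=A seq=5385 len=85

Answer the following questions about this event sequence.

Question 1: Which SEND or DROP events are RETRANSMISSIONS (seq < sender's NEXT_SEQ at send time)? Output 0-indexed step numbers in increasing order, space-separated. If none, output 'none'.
Step 0: SEND seq=2000 -> fresh
Step 1: SEND seq=5000 -> fresh
Step 2: DROP seq=5186 -> fresh
Step 3: SEND seq=5331 -> fresh
Step 4: SEND seq=5385 -> fresh

Answer: none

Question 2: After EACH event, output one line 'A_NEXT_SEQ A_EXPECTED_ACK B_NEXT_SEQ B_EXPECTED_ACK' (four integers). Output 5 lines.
5000 2046 2046 5000
5186 2046 2046 5186
5331 2046 2046 5186
5385 2046 2046 5186
5470 2046 2046 5186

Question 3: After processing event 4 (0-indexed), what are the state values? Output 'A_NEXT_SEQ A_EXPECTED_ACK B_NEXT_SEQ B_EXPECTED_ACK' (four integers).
After event 0: A_seq=5000 A_ack=2046 B_seq=2046 B_ack=5000
After event 1: A_seq=5186 A_ack=2046 B_seq=2046 B_ack=5186
After event 2: A_seq=5331 A_ack=2046 B_seq=2046 B_ack=5186
After event 3: A_seq=5385 A_ack=2046 B_seq=2046 B_ack=5186
After event 4: A_seq=5470 A_ack=2046 B_seq=2046 B_ack=5186

5470 2046 2046 5186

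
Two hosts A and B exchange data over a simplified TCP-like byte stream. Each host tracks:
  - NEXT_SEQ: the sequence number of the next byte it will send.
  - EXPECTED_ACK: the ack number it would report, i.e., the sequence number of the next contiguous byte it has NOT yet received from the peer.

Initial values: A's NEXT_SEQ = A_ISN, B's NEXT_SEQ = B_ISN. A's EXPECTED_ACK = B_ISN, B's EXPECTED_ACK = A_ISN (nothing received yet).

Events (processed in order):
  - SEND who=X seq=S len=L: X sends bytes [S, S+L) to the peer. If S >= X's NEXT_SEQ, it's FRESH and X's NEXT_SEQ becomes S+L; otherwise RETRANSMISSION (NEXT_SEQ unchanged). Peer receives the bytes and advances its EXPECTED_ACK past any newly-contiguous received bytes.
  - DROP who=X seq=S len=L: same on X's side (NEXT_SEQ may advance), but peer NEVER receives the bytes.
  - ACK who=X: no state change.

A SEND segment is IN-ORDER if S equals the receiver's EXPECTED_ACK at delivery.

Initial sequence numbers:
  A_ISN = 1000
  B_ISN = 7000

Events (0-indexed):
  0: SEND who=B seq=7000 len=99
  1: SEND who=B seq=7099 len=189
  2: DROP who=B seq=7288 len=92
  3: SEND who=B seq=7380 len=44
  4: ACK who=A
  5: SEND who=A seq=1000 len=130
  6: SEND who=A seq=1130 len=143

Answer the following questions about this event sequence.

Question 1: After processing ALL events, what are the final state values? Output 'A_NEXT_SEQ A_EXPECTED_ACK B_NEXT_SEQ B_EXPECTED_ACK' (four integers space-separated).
After event 0: A_seq=1000 A_ack=7099 B_seq=7099 B_ack=1000
After event 1: A_seq=1000 A_ack=7288 B_seq=7288 B_ack=1000
After event 2: A_seq=1000 A_ack=7288 B_seq=7380 B_ack=1000
After event 3: A_seq=1000 A_ack=7288 B_seq=7424 B_ack=1000
After event 4: A_seq=1000 A_ack=7288 B_seq=7424 B_ack=1000
After event 5: A_seq=1130 A_ack=7288 B_seq=7424 B_ack=1130
After event 6: A_seq=1273 A_ack=7288 B_seq=7424 B_ack=1273

Answer: 1273 7288 7424 1273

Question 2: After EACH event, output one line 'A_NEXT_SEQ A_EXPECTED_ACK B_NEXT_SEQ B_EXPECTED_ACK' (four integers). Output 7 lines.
1000 7099 7099 1000
1000 7288 7288 1000
1000 7288 7380 1000
1000 7288 7424 1000
1000 7288 7424 1000
1130 7288 7424 1130
1273 7288 7424 1273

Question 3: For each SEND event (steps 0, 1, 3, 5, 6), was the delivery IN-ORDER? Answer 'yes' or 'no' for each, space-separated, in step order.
Step 0: SEND seq=7000 -> in-order
Step 1: SEND seq=7099 -> in-order
Step 3: SEND seq=7380 -> out-of-order
Step 5: SEND seq=1000 -> in-order
Step 6: SEND seq=1130 -> in-order

Answer: yes yes no yes yes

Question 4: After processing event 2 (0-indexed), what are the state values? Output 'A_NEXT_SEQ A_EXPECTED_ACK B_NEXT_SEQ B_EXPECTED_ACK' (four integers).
After event 0: A_seq=1000 A_ack=7099 B_seq=7099 B_ack=1000
After event 1: A_seq=1000 A_ack=7288 B_seq=7288 B_ack=1000
After event 2: A_seq=1000 A_ack=7288 B_seq=7380 B_ack=1000

1000 7288 7380 1000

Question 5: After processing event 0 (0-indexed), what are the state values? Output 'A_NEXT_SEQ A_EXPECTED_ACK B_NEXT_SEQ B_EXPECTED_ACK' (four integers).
After event 0: A_seq=1000 A_ack=7099 B_seq=7099 B_ack=1000

1000 7099 7099 1000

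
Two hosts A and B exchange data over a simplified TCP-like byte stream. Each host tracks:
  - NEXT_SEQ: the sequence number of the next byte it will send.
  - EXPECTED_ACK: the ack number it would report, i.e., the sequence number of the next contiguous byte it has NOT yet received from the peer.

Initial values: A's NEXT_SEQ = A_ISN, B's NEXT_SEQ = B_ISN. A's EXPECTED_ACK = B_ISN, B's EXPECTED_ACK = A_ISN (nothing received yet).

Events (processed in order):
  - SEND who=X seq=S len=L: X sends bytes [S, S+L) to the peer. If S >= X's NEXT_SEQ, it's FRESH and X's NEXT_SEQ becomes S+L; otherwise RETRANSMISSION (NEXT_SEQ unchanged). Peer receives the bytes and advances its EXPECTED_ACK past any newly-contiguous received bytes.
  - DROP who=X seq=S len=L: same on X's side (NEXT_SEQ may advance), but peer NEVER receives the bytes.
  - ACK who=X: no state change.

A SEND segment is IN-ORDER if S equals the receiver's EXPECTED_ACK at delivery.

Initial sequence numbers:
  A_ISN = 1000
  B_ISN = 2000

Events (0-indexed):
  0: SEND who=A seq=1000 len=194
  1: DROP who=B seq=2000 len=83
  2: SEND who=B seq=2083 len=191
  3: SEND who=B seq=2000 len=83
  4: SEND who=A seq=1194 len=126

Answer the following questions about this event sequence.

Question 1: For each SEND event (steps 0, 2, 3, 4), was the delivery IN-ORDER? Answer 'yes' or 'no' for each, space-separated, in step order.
Answer: yes no yes yes

Derivation:
Step 0: SEND seq=1000 -> in-order
Step 2: SEND seq=2083 -> out-of-order
Step 3: SEND seq=2000 -> in-order
Step 4: SEND seq=1194 -> in-order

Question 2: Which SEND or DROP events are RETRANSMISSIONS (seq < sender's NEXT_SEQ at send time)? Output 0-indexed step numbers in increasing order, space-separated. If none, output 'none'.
Answer: 3

Derivation:
Step 0: SEND seq=1000 -> fresh
Step 1: DROP seq=2000 -> fresh
Step 2: SEND seq=2083 -> fresh
Step 3: SEND seq=2000 -> retransmit
Step 4: SEND seq=1194 -> fresh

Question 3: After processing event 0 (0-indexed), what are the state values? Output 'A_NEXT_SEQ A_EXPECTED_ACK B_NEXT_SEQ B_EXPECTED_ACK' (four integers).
After event 0: A_seq=1194 A_ack=2000 B_seq=2000 B_ack=1194

1194 2000 2000 1194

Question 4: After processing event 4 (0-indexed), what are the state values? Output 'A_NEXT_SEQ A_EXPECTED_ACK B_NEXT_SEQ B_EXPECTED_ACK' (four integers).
After event 0: A_seq=1194 A_ack=2000 B_seq=2000 B_ack=1194
After event 1: A_seq=1194 A_ack=2000 B_seq=2083 B_ack=1194
After event 2: A_seq=1194 A_ack=2000 B_seq=2274 B_ack=1194
After event 3: A_seq=1194 A_ack=2274 B_seq=2274 B_ack=1194
After event 4: A_seq=1320 A_ack=2274 B_seq=2274 B_ack=1320

1320 2274 2274 1320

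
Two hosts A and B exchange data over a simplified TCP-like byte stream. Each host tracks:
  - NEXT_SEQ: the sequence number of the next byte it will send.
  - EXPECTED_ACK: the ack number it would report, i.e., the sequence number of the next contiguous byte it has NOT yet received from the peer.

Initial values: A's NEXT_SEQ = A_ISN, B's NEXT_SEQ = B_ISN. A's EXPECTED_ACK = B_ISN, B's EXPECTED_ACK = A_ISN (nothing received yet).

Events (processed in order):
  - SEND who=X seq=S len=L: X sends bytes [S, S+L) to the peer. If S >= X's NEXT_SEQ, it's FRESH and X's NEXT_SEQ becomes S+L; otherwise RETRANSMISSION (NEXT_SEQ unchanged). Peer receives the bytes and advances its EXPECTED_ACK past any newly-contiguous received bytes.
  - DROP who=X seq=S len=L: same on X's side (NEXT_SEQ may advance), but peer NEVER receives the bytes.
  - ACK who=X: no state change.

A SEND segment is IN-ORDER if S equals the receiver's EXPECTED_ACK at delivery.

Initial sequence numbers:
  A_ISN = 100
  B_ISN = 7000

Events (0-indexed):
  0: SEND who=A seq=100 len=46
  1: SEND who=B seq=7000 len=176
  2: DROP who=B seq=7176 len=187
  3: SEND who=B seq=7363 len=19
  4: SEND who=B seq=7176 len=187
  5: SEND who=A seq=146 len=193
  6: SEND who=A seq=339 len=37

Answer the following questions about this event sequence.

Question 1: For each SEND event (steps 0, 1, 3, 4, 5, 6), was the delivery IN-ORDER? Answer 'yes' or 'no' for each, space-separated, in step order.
Step 0: SEND seq=100 -> in-order
Step 1: SEND seq=7000 -> in-order
Step 3: SEND seq=7363 -> out-of-order
Step 4: SEND seq=7176 -> in-order
Step 5: SEND seq=146 -> in-order
Step 6: SEND seq=339 -> in-order

Answer: yes yes no yes yes yes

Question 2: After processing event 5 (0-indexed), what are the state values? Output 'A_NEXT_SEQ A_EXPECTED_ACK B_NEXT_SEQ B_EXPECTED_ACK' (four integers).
After event 0: A_seq=146 A_ack=7000 B_seq=7000 B_ack=146
After event 1: A_seq=146 A_ack=7176 B_seq=7176 B_ack=146
After event 2: A_seq=146 A_ack=7176 B_seq=7363 B_ack=146
After event 3: A_seq=146 A_ack=7176 B_seq=7382 B_ack=146
After event 4: A_seq=146 A_ack=7382 B_seq=7382 B_ack=146
After event 5: A_seq=339 A_ack=7382 B_seq=7382 B_ack=339

339 7382 7382 339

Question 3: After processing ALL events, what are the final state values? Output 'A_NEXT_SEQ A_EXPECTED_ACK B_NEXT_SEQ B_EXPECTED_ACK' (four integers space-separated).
After event 0: A_seq=146 A_ack=7000 B_seq=7000 B_ack=146
After event 1: A_seq=146 A_ack=7176 B_seq=7176 B_ack=146
After event 2: A_seq=146 A_ack=7176 B_seq=7363 B_ack=146
After event 3: A_seq=146 A_ack=7176 B_seq=7382 B_ack=146
After event 4: A_seq=146 A_ack=7382 B_seq=7382 B_ack=146
After event 5: A_seq=339 A_ack=7382 B_seq=7382 B_ack=339
After event 6: A_seq=376 A_ack=7382 B_seq=7382 B_ack=376

Answer: 376 7382 7382 376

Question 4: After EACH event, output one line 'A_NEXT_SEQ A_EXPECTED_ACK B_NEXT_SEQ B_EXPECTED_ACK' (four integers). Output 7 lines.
146 7000 7000 146
146 7176 7176 146
146 7176 7363 146
146 7176 7382 146
146 7382 7382 146
339 7382 7382 339
376 7382 7382 376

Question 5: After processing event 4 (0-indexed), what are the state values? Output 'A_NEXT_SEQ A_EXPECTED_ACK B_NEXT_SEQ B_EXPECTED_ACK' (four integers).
After event 0: A_seq=146 A_ack=7000 B_seq=7000 B_ack=146
After event 1: A_seq=146 A_ack=7176 B_seq=7176 B_ack=146
After event 2: A_seq=146 A_ack=7176 B_seq=7363 B_ack=146
After event 3: A_seq=146 A_ack=7176 B_seq=7382 B_ack=146
After event 4: A_seq=146 A_ack=7382 B_seq=7382 B_ack=146

146 7382 7382 146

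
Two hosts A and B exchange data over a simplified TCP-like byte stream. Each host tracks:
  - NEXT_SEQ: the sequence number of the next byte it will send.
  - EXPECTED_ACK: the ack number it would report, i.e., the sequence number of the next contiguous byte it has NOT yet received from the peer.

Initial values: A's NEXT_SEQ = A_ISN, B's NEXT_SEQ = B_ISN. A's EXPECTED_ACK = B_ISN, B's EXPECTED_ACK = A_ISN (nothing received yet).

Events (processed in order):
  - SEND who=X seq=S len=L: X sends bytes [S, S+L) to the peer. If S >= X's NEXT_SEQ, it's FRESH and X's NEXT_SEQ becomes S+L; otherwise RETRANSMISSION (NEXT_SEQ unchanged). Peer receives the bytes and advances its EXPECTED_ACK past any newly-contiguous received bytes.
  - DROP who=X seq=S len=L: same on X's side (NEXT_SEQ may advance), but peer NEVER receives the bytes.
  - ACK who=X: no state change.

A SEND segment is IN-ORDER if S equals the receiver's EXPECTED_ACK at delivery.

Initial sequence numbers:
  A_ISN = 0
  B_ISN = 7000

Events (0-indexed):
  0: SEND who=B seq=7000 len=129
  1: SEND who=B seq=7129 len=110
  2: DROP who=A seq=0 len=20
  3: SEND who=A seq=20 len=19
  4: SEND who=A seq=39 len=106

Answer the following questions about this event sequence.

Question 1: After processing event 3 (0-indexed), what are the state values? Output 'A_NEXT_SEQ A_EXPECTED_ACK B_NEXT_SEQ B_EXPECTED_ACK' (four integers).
After event 0: A_seq=0 A_ack=7129 B_seq=7129 B_ack=0
After event 1: A_seq=0 A_ack=7239 B_seq=7239 B_ack=0
After event 2: A_seq=20 A_ack=7239 B_seq=7239 B_ack=0
After event 3: A_seq=39 A_ack=7239 B_seq=7239 B_ack=0

39 7239 7239 0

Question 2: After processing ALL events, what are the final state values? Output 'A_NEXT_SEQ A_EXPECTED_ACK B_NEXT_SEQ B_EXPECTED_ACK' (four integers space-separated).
Answer: 145 7239 7239 0

Derivation:
After event 0: A_seq=0 A_ack=7129 B_seq=7129 B_ack=0
After event 1: A_seq=0 A_ack=7239 B_seq=7239 B_ack=0
After event 2: A_seq=20 A_ack=7239 B_seq=7239 B_ack=0
After event 3: A_seq=39 A_ack=7239 B_seq=7239 B_ack=0
After event 4: A_seq=145 A_ack=7239 B_seq=7239 B_ack=0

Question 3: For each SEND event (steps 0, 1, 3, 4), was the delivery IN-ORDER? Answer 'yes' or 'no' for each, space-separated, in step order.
Step 0: SEND seq=7000 -> in-order
Step 1: SEND seq=7129 -> in-order
Step 3: SEND seq=20 -> out-of-order
Step 4: SEND seq=39 -> out-of-order

Answer: yes yes no no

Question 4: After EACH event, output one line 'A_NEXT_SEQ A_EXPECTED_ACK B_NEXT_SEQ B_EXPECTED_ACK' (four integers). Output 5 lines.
0 7129 7129 0
0 7239 7239 0
20 7239 7239 0
39 7239 7239 0
145 7239 7239 0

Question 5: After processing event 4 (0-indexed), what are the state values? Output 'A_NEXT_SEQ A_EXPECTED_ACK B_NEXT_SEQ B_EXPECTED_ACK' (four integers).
After event 0: A_seq=0 A_ack=7129 B_seq=7129 B_ack=0
After event 1: A_seq=0 A_ack=7239 B_seq=7239 B_ack=0
After event 2: A_seq=20 A_ack=7239 B_seq=7239 B_ack=0
After event 3: A_seq=39 A_ack=7239 B_seq=7239 B_ack=0
After event 4: A_seq=145 A_ack=7239 B_seq=7239 B_ack=0

145 7239 7239 0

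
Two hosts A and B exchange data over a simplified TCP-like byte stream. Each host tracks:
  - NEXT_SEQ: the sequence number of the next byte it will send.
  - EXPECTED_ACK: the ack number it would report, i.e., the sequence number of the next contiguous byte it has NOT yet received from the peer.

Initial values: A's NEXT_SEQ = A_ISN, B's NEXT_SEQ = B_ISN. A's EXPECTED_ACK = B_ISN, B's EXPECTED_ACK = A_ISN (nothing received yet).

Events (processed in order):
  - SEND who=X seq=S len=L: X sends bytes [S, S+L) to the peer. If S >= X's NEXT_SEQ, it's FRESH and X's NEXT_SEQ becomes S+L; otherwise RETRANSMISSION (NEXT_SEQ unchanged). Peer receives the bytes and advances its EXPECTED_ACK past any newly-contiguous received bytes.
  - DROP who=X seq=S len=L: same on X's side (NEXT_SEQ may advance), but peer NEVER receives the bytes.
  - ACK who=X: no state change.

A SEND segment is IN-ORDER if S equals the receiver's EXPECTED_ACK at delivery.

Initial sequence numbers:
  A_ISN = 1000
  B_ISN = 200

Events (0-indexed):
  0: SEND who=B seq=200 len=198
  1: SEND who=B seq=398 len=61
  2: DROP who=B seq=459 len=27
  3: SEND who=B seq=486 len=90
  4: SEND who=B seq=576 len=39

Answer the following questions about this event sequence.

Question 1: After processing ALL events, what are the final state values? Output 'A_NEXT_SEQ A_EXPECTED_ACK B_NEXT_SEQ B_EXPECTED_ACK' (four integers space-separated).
Answer: 1000 459 615 1000

Derivation:
After event 0: A_seq=1000 A_ack=398 B_seq=398 B_ack=1000
After event 1: A_seq=1000 A_ack=459 B_seq=459 B_ack=1000
After event 2: A_seq=1000 A_ack=459 B_seq=486 B_ack=1000
After event 3: A_seq=1000 A_ack=459 B_seq=576 B_ack=1000
After event 4: A_seq=1000 A_ack=459 B_seq=615 B_ack=1000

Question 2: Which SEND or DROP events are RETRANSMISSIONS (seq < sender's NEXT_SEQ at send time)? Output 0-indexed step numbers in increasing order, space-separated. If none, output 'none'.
Answer: none

Derivation:
Step 0: SEND seq=200 -> fresh
Step 1: SEND seq=398 -> fresh
Step 2: DROP seq=459 -> fresh
Step 3: SEND seq=486 -> fresh
Step 4: SEND seq=576 -> fresh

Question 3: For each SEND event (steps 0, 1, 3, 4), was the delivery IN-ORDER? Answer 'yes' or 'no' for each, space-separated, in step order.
Step 0: SEND seq=200 -> in-order
Step 1: SEND seq=398 -> in-order
Step 3: SEND seq=486 -> out-of-order
Step 4: SEND seq=576 -> out-of-order

Answer: yes yes no no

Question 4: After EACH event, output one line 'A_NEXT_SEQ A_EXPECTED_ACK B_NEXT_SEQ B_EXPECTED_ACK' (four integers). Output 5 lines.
1000 398 398 1000
1000 459 459 1000
1000 459 486 1000
1000 459 576 1000
1000 459 615 1000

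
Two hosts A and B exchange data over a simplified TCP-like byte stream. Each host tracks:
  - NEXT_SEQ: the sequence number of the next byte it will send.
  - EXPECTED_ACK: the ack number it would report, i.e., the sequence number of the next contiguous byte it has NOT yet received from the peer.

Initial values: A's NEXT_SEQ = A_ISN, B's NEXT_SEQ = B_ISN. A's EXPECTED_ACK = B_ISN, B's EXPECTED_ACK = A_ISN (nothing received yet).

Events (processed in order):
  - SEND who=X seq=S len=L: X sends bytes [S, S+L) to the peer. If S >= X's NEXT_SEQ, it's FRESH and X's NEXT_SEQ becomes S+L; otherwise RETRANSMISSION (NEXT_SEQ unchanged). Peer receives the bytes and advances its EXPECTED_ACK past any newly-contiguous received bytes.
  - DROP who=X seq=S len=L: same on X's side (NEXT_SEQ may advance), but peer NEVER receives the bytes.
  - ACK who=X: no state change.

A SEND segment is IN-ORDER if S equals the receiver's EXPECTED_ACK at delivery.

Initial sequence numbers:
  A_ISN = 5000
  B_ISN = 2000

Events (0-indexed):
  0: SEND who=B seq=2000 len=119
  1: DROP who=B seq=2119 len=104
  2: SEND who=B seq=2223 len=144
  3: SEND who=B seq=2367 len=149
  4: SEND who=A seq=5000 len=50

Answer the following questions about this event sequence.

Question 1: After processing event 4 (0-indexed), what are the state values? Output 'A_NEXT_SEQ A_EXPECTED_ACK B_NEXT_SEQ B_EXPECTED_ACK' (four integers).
After event 0: A_seq=5000 A_ack=2119 B_seq=2119 B_ack=5000
After event 1: A_seq=5000 A_ack=2119 B_seq=2223 B_ack=5000
After event 2: A_seq=5000 A_ack=2119 B_seq=2367 B_ack=5000
After event 3: A_seq=5000 A_ack=2119 B_seq=2516 B_ack=5000
After event 4: A_seq=5050 A_ack=2119 B_seq=2516 B_ack=5050

5050 2119 2516 5050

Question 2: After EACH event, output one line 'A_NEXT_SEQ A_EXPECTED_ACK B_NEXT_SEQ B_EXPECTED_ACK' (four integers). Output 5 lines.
5000 2119 2119 5000
5000 2119 2223 5000
5000 2119 2367 5000
5000 2119 2516 5000
5050 2119 2516 5050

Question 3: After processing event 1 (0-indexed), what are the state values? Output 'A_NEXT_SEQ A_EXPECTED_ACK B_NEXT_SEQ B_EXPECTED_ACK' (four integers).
After event 0: A_seq=5000 A_ack=2119 B_seq=2119 B_ack=5000
After event 1: A_seq=5000 A_ack=2119 B_seq=2223 B_ack=5000

5000 2119 2223 5000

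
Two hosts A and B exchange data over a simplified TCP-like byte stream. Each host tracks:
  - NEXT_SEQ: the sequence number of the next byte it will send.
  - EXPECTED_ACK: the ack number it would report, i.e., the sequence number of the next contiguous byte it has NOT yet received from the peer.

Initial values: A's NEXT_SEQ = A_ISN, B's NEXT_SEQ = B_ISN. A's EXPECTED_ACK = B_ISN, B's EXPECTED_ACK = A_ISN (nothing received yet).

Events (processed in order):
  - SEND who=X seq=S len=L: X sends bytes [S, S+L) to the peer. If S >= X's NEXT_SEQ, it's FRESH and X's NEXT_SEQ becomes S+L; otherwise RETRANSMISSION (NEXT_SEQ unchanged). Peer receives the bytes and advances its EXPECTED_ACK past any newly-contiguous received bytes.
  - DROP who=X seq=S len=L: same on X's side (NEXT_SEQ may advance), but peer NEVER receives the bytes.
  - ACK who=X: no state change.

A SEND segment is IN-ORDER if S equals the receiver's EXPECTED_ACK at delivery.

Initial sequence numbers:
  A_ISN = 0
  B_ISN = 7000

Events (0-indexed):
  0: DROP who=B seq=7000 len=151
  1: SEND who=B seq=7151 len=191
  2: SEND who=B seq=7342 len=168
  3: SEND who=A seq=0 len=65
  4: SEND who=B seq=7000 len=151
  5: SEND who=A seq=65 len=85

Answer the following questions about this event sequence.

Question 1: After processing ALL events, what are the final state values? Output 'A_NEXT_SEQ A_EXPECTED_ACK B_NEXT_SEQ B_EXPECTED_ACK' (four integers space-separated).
After event 0: A_seq=0 A_ack=7000 B_seq=7151 B_ack=0
After event 1: A_seq=0 A_ack=7000 B_seq=7342 B_ack=0
After event 2: A_seq=0 A_ack=7000 B_seq=7510 B_ack=0
After event 3: A_seq=65 A_ack=7000 B_seq=7510 B_ack=65
After event 4: A_seq=65 A_ack=7510 B_seq=7510 B_ack=65
After event 5: A_seq=150 A_ack=7510 B_seq=7510 B_ack=150

Answer: 150 7510 7510 150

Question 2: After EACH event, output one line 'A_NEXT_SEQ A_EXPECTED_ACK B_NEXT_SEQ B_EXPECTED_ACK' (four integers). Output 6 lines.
0 7000 7151 0
0 7000 7342 0
0 7000 7510 0
65 7000 7510 65
65 7510 7510 65
150 7510 7510 150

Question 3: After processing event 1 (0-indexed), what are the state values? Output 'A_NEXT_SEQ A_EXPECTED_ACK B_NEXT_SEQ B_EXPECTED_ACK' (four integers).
After event 0: A_seq=0 A_ack=7000 B_seq=7151 B_ack=0
After event 1: A_seq=0 A_ack=7000 B_seq=7342 B_ack=0

0 7000 7342 0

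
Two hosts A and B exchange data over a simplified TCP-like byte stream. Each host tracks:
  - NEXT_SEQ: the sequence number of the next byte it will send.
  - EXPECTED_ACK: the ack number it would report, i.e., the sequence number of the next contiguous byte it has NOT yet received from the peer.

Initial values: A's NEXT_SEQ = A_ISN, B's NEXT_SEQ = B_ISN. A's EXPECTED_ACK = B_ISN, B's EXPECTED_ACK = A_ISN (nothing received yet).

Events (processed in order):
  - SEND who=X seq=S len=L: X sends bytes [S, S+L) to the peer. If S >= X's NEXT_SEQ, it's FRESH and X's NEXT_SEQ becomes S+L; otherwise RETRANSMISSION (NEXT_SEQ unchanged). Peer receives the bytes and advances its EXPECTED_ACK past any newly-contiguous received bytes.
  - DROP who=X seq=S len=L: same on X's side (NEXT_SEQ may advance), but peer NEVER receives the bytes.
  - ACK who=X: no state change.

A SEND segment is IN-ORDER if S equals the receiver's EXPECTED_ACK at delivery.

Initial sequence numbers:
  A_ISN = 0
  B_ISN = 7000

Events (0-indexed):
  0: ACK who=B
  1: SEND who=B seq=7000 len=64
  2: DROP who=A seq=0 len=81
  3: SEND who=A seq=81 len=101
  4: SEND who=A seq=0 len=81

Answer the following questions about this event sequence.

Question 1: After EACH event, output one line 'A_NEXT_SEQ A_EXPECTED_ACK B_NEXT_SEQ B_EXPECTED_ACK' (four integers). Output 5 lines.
0 7000 7000 0
0 7064 7064 0
81 7064 7064 0
182 7064 7064 0
182 7064 7064 182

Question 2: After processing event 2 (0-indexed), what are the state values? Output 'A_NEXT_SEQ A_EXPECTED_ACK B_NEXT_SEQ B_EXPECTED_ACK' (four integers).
After event 0: A_seq=0 A_ack=7000 B_seq=7000 B_ack=0
After event 1: A_seq=0 A_ack=7064 B_seq=7064 B_ack=0
After event 2: A_seq=81 A_ack=7064 B_seq=7064 B_ack=0

81 7064 7064 0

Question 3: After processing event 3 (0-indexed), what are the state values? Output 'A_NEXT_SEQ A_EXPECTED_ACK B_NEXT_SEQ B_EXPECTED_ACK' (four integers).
After event 0: A_seq=0 A_ack=7000 B_seq=7000 B_ack=0
After event 1: A_seq=0 A_ack=7064 B_seq=7064 B_ack=0
After event 2: A_seq=81 A_ack=7064 B_seq=7064 B_ack=0
After event 3: A_seq=182 A_ack=7064 B_seq=7064 B_ack=0

182 7064 7064 0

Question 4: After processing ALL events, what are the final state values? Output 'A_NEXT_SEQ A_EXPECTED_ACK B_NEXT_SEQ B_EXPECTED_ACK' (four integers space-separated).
Answer: 182 7064 7064 182

Derivation:
After event 0: A_seq=0 A_ack=7000 B_seq=7000 B_ack=0
After event 1: A_seq=0 A_ack=7064 B_seq=7064 B_ack=0
After event 2: A_seq=81 A_ack=7064 B_seq=7064 B_ack=0
After event 3: A_seq=182 A_ack=7064 B_seq=7064 B_ack=0
After event 4: A_seq=182 A_ack=7064 B_seq=7064 B_ack=182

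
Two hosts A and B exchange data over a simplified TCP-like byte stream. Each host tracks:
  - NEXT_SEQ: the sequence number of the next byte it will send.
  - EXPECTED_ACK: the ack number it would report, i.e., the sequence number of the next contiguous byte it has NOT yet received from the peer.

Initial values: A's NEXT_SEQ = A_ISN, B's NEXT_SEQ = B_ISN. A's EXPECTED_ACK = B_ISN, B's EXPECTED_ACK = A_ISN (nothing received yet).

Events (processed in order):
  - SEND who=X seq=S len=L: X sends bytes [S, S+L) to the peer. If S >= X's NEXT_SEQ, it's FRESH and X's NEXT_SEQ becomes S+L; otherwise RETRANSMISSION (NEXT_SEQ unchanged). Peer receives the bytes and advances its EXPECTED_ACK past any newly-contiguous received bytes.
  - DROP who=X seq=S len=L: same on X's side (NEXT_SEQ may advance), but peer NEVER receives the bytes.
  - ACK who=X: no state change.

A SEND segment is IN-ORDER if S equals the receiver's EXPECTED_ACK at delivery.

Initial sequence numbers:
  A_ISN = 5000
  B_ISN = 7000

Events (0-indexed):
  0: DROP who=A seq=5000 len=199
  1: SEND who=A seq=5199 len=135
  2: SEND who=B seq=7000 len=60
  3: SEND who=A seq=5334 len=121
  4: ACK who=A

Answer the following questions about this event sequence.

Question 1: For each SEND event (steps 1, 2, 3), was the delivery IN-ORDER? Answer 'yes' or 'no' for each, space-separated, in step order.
Answer: no yes no

Derivation:
Step 1: SEND seq=5199 -> out-of-order
Step 2: SEND seq=7000 -> in-order
Step 3: SEND seq=5334 -> out-of-order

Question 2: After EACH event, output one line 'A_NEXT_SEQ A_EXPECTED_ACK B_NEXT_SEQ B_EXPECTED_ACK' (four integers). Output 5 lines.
5199 7000 7000 5000
5334 7000 7000 5000
5334 7060 7060 5000
5455 7060 7060 5000
5455 7060 7060 5000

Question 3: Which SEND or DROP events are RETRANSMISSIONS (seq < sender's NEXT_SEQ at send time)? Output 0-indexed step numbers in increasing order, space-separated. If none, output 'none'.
Answer: none

Derivation:
Step 0: DROP seq=5000 -> fresh
Step 1: SEND seq=5199 -> fresh
Step 2: SEND seq=7000 -> fresh
Step 3: SEND seq=5334 -> fresh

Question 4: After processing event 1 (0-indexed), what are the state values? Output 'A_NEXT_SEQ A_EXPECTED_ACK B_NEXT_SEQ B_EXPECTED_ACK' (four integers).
After event 0: A_seq=5199 A_ack=7000 B_seq=7000 B_ack=5000
After event 1: A_seq=5334 A_ack=7000 B_seq=7000 B_ack=5000

5334 7000 7000 5000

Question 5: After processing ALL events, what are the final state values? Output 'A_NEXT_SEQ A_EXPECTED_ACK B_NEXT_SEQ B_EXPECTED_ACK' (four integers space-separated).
Answer: 5455 7060 7060 5000

Derivation:
After event 0: A_seq=5199 A_ack=7000 B_seq=7000 B_ack=5000
After event 1: A_seq=5334 A_ack=7000 B_seq=7000 B_ack=5000
After event 2: A_seq=5334 A_ack=7060 B_seq=7060 B_ack=5000
After event 3: A_seq=5455 A_ack=7060 B_seq=7060 B_ack=5000
After event 4: A_seq=5455 A_ack=7060 B_seq=7060 B_ack=5000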